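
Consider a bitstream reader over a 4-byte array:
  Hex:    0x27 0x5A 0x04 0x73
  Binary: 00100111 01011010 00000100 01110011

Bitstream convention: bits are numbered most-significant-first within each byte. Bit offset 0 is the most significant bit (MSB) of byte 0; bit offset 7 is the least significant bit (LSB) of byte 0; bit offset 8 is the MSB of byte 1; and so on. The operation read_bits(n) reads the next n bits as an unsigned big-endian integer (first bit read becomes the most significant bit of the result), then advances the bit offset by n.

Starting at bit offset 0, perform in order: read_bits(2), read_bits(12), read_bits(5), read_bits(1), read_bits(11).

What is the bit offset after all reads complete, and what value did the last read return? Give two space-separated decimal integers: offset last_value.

Read 1: bits[0:2] width=2 -> value=0 (bin 00); offset now 2 = byte 0 bit 2; 30 bits remain
Read 2: bits[2:14] width=12 -> value=2518 (bin 100111010110); offset now 14 = byte 1 bit 6; 18 bits remain
Read 3: bits[14:19] width=5 -> value=16 (bin 10000); offset now 19 = byte 2 bit 3; 13 bits remain
Read 4: bits[19:20] width=1 -> value=0 (bin 0); offset now 20 = byte 2 bit 4; 12 bits remain
Read 5: bits[20:31] width=11 -> value=569 (bin 01000111001); offset now 31 = byte 3 bit 7; 1 bits remain

Answer: 31 569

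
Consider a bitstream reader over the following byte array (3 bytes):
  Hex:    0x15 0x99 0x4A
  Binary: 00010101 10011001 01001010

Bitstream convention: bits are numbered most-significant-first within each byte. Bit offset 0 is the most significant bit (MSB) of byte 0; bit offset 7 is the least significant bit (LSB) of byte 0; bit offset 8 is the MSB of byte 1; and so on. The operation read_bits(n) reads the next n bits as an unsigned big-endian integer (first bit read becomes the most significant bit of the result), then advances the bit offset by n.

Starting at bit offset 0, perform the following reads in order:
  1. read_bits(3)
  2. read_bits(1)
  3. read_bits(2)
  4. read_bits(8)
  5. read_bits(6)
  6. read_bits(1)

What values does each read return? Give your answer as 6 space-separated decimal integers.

Read 1: bits[0:3] width=3 -> value=0 (bin 000); offset now 3 = byte 0 bit 3; 21 bits remain
Read 2: bits[3:4] width=1 -> value=1 (bin 1); offset now 4 = byte 0 bit 4; 20 bits remain
Read 3: bits[4:6] width=2 -> value=1 (bin 01); offset now 6 = byte 0 bit 6; 18 bits remain
Read 4: bits[6:14] width=8 -> value=102 (bin 01100110); offset now 14 = byte 1 bit 6; 10 bits remain
Read 5: bits[14:20] width=6 -> value=20 (bin 010100); offset now 20 = byte 2 bit 4; 4 bits remain
Read 6: bits[20:21] width=1 -> value=1 (bin 1); offset now 21 = byte 2 bit 5; 3 bits remain

Answer: 0 1 1 102 20 1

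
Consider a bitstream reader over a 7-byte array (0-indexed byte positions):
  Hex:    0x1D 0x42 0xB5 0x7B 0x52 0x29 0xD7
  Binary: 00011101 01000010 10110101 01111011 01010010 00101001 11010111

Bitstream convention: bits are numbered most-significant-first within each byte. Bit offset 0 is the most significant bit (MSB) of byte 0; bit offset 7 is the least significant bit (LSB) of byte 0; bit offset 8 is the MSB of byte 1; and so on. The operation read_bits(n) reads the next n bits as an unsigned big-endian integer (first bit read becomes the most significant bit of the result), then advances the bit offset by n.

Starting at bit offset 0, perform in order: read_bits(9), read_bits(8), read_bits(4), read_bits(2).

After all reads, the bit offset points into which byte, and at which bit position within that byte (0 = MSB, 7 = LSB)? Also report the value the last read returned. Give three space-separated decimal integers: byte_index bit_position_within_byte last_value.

Answer: 2 7 2

Derivation:
Read 1: bits[0:9] width=9 -> value=58 (bin 000111010); offset now 9 = byte 1 bit 1; 47 bits remain
Read 2: bits[9:17] width=8 -> value=133 (bin 10000101); offset now 17 = byte 2 bit 1; 39 bits remain
Read 3: bits[17:21] width=4 -> value=6 (bin 0110); offset now 21 = byte 2 bit 5; 35 bits remain
Read 4: bits[21:23] width=2 -> value=2 (bin 10); offset now 23 = byte 2 bit 7; 33 bits remain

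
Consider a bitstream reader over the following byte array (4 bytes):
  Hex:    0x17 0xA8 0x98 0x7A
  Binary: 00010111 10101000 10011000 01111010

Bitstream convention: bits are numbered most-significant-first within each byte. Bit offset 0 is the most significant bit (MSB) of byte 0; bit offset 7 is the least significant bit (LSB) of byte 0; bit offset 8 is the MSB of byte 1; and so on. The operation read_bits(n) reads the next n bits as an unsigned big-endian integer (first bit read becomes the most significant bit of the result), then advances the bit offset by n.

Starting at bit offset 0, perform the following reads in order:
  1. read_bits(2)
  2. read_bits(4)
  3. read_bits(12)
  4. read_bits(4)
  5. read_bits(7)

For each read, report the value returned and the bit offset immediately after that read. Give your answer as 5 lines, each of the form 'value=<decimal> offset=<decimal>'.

Read 1: bits[0:2] width=2 -> value=0 (bin 00); offset now 2 = byte 0 bit 2; 30 bits remain
Read 2: bits[2:6] width=4 -> value=5 (bin 0101); offset now 6 = byte 0 bit 6; 26 bits remain
Read 3: bits[6:18] width=12 -> value=3746 (bin 111010100010); offset now 18 = byte 2 bit 2; 14 bits remain
Read 4: bits[18:22] width=4 -> value=6 (bin 0110); offset now 22 = byte 2 bit 6; 10 bits remain
Read 5: bits[22:29] width=7 -> value=15 (bin 0001111); offset now 29 = byte 3 bit 5; 3 bits remain

Answer: value=0 offset=2
value=5 offset=6
value=3746 offset=18
value=6 offset=22
value=15 offset=29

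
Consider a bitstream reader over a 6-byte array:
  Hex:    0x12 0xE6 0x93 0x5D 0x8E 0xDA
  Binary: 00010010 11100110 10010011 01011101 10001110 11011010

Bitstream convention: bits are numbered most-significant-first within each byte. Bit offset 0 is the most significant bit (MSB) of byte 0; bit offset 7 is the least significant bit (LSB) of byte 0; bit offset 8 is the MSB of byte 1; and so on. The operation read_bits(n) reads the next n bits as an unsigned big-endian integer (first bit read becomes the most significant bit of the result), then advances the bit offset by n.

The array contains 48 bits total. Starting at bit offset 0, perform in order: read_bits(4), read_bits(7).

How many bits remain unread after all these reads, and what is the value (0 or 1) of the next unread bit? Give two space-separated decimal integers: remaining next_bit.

Read 1: bits[0:4] width=4 -> value=1 (bin 0001); offset now 4 = byte 0 bit 4; 44 bits remain
Read 2: bits[4:11] width=7 -> value=23 (bin 0010111); offset now 11 = byte 1 bit 3; 37 bits remain

Answer: 37 0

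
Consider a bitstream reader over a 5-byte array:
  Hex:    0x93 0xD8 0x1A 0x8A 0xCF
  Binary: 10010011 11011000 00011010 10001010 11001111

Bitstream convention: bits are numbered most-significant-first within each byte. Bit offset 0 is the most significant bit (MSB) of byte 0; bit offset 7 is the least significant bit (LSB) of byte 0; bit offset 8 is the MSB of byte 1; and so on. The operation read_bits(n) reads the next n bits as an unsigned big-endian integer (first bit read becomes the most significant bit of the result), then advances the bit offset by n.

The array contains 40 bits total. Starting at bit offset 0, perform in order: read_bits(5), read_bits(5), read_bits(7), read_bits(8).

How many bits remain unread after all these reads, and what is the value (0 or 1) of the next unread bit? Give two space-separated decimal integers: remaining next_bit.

Read 1: bits[0:5] width=5 -> value=18 (bin 10010); offset now 5 = byte 0 bit 5; 35 bits remain
Read 2: bits[5:10] width=5 -> value=15 (bin 01111); offset now 10 = byte 1 bit 2; 30 bits remain
Read 3: bits[10:17] width=7 -> value=48 (bin 0110000); offset now 17 = byte 2 bit 1; 23 bits remain
Read 4: bits[17:25] width=8 -> value=53 (bin 00110101); offset now 25 = byte 3 bit 1; 15 bits remain

Answer: 15 0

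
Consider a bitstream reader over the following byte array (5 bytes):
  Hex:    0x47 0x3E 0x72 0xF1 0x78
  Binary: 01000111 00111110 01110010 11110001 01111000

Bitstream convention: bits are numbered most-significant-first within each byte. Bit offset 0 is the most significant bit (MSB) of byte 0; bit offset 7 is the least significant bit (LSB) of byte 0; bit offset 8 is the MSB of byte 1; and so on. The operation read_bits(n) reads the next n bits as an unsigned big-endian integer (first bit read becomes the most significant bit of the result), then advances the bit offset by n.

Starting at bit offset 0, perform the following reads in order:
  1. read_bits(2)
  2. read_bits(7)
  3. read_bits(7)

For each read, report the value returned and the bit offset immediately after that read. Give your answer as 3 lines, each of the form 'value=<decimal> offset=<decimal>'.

Read 1: bits[0:2] width=2 -> value=1 (bin 01); offset now 2 = byte 0 bit 2; 38 bits remain
Read 2: bits[2:9] width=7 -> value=14 (bin 0001110); offset now 9 = byte 1 bit 1; 31 bits remain
Read 3: bits[9:16] width=7 -> value=62 (bin 0111110); offset now 16 = byte 2 bit 0; 24 bits remain

Answer: value=1 offset=2
value=14 offset=9
value=62 offset=16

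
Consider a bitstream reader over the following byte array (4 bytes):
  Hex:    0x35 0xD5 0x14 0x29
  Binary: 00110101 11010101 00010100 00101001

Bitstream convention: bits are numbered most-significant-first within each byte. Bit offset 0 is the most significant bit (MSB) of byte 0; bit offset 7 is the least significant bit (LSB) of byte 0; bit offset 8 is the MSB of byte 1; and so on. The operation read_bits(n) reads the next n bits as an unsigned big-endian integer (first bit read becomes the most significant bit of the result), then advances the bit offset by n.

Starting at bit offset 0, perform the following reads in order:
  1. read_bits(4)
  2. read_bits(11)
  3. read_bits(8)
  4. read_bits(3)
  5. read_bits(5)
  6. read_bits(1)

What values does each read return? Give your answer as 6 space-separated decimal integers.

Answer: 3 746 138 0 20 1

Derivation:
Read 1: bits[0:4] width=4 -> value=3 (bin 0011); offset now 4 = byte 0 bit 4; 28 bits remain
Read 2: bits[4:15] width=11 -> value=746 (bin 01011101010); offset now 15 = byte 1 bit 7; 17 bits remain
Read 3: bits[15:23] width=8 -> value=138 (bin 10001010); offset now 23 = byte 2 bit 7; 9 bits remain
Read 4: bits[23:26] width=3 -> value=0 (bin 000); offset now 26 = byte 3 bit 2; 6 bits remain
Read 5: bits[26:31] width=5 -> value=20 (bin 10100); offset now 31 = byte 3 bit 7; 1 bits remain
Read 6: bits[31:32] width=1 -> value=1 (bin 1); offset now 32 = byte 4 bit 0; 0 bits remain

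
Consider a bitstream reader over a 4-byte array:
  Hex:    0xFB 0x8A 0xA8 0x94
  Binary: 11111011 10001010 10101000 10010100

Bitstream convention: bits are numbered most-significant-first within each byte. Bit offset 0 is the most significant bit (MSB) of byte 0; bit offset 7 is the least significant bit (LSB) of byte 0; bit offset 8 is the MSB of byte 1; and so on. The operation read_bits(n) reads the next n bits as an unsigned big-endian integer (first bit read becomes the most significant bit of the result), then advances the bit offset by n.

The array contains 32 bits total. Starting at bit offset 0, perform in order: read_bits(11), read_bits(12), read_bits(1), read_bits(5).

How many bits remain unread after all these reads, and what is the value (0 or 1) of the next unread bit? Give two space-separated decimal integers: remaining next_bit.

Answer: 3 1

Derivation:
Read 1: bits[0:11] width=11 -> value=2012 (bin 11111011100); offset now 11 = byte 1 bit 3; 21 bits remain
Read 2: bits[11:23] width=12 -> value=1364 (bin 010101010100); offset now 23 = byte 2 bit 7; 9 bits remain
Read 3: bits[23:24] width=1 -> value=0 (bin 0); offset now 24 = byte 3 bit 0; 8 bits remain
Read 4: bits[24:29] width=5 -> value=18 (bin 10010); offset now 29 = byte 3 bit 5; 3 bits remain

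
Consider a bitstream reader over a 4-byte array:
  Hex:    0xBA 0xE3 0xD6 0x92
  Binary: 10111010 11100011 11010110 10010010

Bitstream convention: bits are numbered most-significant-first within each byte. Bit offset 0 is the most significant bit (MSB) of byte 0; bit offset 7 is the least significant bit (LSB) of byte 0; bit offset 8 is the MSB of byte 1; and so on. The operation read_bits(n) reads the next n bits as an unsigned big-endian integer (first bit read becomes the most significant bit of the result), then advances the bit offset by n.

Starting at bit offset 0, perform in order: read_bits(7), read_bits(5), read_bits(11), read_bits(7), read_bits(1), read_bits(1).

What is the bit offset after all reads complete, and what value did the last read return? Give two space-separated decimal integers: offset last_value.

Answer: 32 0

Derivation:
Read 1: bits[0:7] width=7 -> value=93 (bin 1011101); offset now 7 = byte 0 bit 7; 25 bits remain
Read 2: bits[7:12] width=5 -> value=14 (bin 01110); offset now 12 = byte 1 bit 4; 20 bits remain
Read 3: bits[12:23] width=11 -> value=491 (bin 00111101011); offset now 23 = byte 2 bit 7; 9 bits remain
Read 4: bits[23:30] width=7 -> value=36 (bin 0100100); offset now 30 = byte 3 bit 6; 2 bits remain
Read 5: bits[30:31] width=1 -> value=1 (bin 1); offset now 31 = byte 3 bit 7; 1 bits remain
Read 6: bits[31:32] width=1 -> value=0 (bin 0); offset now 32 = byte 4 bit 0; 0 bits remain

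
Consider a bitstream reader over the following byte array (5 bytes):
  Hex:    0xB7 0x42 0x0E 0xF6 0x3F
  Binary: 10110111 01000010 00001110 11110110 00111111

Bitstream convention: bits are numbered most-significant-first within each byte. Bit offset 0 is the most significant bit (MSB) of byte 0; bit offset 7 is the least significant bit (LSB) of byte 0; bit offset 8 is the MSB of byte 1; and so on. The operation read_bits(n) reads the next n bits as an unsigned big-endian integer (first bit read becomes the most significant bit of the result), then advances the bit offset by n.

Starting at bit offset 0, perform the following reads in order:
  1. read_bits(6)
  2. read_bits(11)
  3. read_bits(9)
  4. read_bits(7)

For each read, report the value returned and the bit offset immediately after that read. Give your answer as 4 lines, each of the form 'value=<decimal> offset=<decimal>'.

Read 1: bits[0:6] width=6 -> value=45 (bin 101101); offset now 6 = byte 0 bit 6; 34 bits remain
Read 2: bits[6:17] width=11 -> value=1668 (bin 11010000100); offset now 17 = byte 2 bit 1; 23 bits remain
Read 3: bits[17:26] width=9 -> value=59 (bin 000111011); offset now 26 = byte 3 bit 2; 14 bits remain
Read 4: bits[26:33] width=7 -> value=108 (bin 1101100); offset now 33 = byte 4 bit 1; 7 bits remain

Answer: value=45 offset=6
value=1668 offset=17
value=59 offset=26
value=108 offset=33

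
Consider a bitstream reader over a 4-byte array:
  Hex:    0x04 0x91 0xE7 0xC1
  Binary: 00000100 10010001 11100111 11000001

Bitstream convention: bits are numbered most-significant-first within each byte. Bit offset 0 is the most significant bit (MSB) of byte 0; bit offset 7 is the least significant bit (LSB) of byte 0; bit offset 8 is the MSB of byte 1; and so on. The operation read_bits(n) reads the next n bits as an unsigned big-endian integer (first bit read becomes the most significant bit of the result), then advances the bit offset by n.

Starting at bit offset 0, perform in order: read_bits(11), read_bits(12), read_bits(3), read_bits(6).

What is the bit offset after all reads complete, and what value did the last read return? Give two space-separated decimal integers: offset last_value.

Answer: 32 1

Derivation:
Read 1: bits[0:11] width=11 -> value=36 (bin 00000100100); offset now 11 = byte 1 bit 3; 21 bits remain
Read 2: bits[11:23] width=12 -> value=2291 (bin 100011110011); offset now 23 = byte 2 bit 7; 9 bits remain
Read 3: bits[23:26] width=3 -> value=7 (bin 111); offset now 26 = byte 3 bit 2; 6 bits remain
Read 4: bits[26:32] width=6 -> value=1 (bin 000001); offset now 32 = byte 4 bit 0; 0 bits remain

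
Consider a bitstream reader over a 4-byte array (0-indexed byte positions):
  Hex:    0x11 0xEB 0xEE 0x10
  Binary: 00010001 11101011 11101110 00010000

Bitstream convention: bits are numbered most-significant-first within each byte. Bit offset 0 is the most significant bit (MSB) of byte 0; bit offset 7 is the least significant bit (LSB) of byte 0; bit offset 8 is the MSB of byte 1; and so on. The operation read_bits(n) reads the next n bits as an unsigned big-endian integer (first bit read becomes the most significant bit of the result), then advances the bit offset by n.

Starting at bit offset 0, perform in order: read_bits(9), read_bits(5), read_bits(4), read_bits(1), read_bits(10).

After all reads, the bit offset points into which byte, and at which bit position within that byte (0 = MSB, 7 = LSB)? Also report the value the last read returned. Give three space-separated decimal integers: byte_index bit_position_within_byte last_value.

Read 1: bits[0:9] width=9 -> value=35 (bin 000100011); offset now 9 = byte 1 bit 1; 23 bits remain
Read 2: bits[9:14] width=5 -> value=26 (bin 11010); offset now 14 = byte 1 bit 6; 18 bits remain
Read 3: bits[14:18] width=4 -> value=15 (bin 1111); offset now 18 = byte 2 bit 2; 14 bits remain
Read 4: bits[18:19] width=1 -> value=1 (bin 1); offset now 19 = byte 2 bit 3; 13 bits remain
Read 5: bits[19:29] width=10 -> value=450 (bin 0111000010); offset now 29 = byte 3 bit 5; 3 bits remain

Answer: 3 5 450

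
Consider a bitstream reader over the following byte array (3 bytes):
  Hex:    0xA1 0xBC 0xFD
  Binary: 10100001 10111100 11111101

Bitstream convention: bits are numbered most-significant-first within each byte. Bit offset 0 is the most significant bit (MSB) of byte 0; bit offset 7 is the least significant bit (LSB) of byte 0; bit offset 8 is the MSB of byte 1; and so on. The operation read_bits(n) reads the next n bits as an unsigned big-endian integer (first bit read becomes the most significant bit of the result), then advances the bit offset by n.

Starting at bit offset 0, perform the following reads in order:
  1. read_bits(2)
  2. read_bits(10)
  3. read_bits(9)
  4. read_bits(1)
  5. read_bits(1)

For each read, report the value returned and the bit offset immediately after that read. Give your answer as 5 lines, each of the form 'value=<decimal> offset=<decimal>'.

Read 1: bits[0:2] width=2 -> value=2 (bin 10); offset now 2 = byte 0 bit 2; 22 bits remain
Read 2: bits[2:12] width=10 -> value=539 (bin 1000011011); offset now 12 = byte 1 bit 4; 12 bits remain
Read 3: bits[12:21] width=9 -> value=415 (bin 110011111); offset now 21 = byte 2 bit 5; 3 bits remain
Read 4: bits[21:22] width=1 -> value=1 (bin 1); offset now 22 = byte 2 bit 6; 2 bits remain
Read 5: bits[22:23] width=1 -> value=0 (bin 0); offset now 23 = byte 2 bit 7; 1 bits remain

Answer: value=2 offset=2
value=539 offset=12
value=415 offset=21
value=1 offset=22
value=0 offset=23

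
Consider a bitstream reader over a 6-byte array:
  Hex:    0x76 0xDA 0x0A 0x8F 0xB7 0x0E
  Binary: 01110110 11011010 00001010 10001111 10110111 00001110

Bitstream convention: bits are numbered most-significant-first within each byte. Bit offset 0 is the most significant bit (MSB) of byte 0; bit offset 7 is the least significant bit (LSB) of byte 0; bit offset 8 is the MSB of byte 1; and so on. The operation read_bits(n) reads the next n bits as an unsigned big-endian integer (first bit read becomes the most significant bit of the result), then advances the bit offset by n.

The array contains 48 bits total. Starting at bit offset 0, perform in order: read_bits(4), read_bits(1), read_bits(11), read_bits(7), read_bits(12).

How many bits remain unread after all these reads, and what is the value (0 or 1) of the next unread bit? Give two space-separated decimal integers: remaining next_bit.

Answer: 13 1

Derivation:
Read 1: bits[0:4] width=4 -> value=7 (bin 0111); offset now 4 = byte 0 bit 4; 44 bits remain
Read 2: bits[4:5] width=1 -> value=0 (bin 0); offset now 5 = byte 0 bit 5; 43 bits remain
Read 3: bits[5:16] width=11 -> value=1754 (bin 11011011010); offset now 16 = byte 2 bit 0; 32 bits remain
Read 4: bits[16:23] width=7 -> value=5 (bin 0000101); offset now 23 = byte 2 bit 7; 25 bits remain
Read 5: bits[23:35] width=12 -> value=1149 (bin 010001111101); offset now 35 = byte 4 bit 3; 13 bits remain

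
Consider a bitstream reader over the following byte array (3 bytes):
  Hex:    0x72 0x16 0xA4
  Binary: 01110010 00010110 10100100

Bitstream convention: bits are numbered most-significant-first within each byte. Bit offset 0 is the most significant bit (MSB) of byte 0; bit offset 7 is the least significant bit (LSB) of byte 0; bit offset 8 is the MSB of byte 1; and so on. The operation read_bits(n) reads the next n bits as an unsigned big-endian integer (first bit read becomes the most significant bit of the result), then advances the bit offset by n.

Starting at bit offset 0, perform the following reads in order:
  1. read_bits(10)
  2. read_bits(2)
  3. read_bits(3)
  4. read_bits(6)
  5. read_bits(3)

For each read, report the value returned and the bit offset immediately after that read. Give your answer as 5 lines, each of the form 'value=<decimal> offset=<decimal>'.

Read 1: bits[0:10] width=10 -> value=456 (bin 0111001000); offset now 10 = byte 1 bit 2; 14 bits remain
Read 2: bits[10:12] width=2 -> value=1 (bin 01); offset now 12 = byte 1 bit 4; 12 bits remain
Read 3: bits[12:15] width=3 -> value=3 (bin 011); offset now 15 = byte 1 bit 7; 9 bits remain
Read 4: bits[15:21] width=6 -> value=20 (bin 010100); offset now 21 = byte 2 bit 5; 3 bits remain
Read 5: bits[21:24] width=3 -> value=4 (bin 100); offset now 24 = byte 3 bit 0; 0 bits remain

Answer: value=456 offset=10
value=1 offset=12
value=3 offset=15
value=20 offset=21
value=4 offset=24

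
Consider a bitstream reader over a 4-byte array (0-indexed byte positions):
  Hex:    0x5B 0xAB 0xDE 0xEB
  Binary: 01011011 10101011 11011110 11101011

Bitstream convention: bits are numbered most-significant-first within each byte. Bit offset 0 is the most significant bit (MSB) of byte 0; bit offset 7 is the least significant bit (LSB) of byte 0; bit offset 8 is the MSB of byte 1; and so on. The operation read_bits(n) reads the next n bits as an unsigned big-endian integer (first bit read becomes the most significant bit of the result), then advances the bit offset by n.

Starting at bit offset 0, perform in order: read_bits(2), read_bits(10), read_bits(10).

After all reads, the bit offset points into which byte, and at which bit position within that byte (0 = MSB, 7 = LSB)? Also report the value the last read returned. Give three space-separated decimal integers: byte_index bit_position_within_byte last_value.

Read 1: bits[0:2] width=2 -> value=1 (bin 01); offset now 2 = byte 0 bit 2; 30 bits remain
Read 2: bits[2:12] width=10 -> value=442 (bin 0110111010); offset now 12 = byte 1 bit 4; 20 bits remain
Read 3: bits[12:22] width=10 -> value=759 (bin 1011110111); offset now 22 = byte 2 bit 6; 10 bits remain

Answer: 2 6 759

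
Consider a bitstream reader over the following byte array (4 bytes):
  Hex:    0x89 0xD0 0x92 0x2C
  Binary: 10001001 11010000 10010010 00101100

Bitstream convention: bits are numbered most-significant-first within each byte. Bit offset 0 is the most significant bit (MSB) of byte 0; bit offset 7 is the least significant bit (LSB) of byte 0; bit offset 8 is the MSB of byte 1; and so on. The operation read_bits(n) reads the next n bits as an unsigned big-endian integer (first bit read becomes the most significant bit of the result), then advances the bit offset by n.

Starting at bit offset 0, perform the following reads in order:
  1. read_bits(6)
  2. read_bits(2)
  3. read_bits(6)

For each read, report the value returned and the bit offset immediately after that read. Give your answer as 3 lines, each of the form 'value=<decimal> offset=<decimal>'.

Answer: value=34 offset=6
value=1 offset=8
value=52 offset=14

Derivation:
Read 1: bits[0:6] width=6 -> value=34 (bin 100010); offset now 6 = byte 0 bit 6; 26 bits remain
Read 2: bits[6:8] width=2 -> value=1 (bin 01); offset now 8 = byte 1 bit 0; 24 bits remain
Read 3: bits[8:14] width=6 -> value=52 (bin 110100); offset now 14 = byte 1 bit 6; 18 bits remain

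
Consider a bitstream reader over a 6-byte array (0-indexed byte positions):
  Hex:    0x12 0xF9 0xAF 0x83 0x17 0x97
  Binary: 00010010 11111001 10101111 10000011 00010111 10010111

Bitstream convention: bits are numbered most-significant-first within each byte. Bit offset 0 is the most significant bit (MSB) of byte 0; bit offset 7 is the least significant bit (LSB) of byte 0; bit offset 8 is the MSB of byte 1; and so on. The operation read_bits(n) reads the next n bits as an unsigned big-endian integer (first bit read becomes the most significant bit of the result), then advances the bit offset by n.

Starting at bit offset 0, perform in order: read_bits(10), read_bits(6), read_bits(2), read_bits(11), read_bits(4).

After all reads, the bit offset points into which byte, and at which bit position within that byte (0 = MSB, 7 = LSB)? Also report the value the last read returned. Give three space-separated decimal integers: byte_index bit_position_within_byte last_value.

Read 1: bits[0:10] width=10 -> value=75 (bin 0001001011); offset now 10 = byte 1 bit 2; 38 bits remain
Read 2: bits[10:16] width=6 -> value=57 (bin 111001); offset now 16 = byte 2 bit 0; 32 bits remain
Read 3: bits[16:18] width=2 -> value=2 (bin 10); offset now 18 = byte 2 bit 2; 30 bits remain
Read 4: bits[18:29] width=11 -> value=1520 (bin 10111110000); offset now 29 = byte 3 bit 5; 19 bits remain
Read 5: bits[29:33] width=4 -> value=6 (bin 0110); offset now 33 = byte 4 bit 1; 15 bits remain

Answer: 4 1 6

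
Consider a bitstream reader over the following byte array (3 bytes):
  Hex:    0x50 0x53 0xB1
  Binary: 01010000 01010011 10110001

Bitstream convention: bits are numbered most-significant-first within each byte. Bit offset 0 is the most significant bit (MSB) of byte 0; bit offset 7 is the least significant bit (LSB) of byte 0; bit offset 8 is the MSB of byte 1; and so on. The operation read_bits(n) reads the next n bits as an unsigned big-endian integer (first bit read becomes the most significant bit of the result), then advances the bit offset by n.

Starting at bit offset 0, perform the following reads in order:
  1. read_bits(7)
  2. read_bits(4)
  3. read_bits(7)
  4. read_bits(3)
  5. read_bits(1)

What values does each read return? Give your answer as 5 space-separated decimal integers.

Read 1: bits[0:7] width=7 -> value=40 (bin 0101000); offset now 7 = byte 0 bit 7; 17 bits remain
Read 2: bits[7:11] width=4 -> value=2 (bin 0010); offset now 11 = byte 1 bit 3; 13 bits remain
Read 3: bits[11:18] width=7 -> value=78 (bin 1001110); offset now 18 = byte 2 bit 2; 6 bits remain
Read 4: bits[18:21] width=3 -> value=6 (bin 110); offset now 21 = byte 2 bit 5; 3 bits remain
Read 5: bits[21:22] width=1 -> value=0 (bin 0); offset now 22 = byte 2 bit 6; 2 bits remain

Answer: 40 2 78 6 0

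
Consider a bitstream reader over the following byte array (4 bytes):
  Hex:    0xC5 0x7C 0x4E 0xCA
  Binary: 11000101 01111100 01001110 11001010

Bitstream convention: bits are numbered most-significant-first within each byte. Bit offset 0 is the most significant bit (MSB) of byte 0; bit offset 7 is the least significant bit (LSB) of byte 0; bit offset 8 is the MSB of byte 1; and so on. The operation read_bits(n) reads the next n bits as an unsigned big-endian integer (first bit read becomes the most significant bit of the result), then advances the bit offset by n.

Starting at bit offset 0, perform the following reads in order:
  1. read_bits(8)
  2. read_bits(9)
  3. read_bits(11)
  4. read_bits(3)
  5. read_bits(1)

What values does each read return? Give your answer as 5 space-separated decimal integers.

Answer: 197 248 1260 5 0

Derivation:
Read 1: bits[0:8] width=8 -> value=197 (bin 11000101); offset now 8 = byte 1 bit 0; 24 bits remain
Read 2: bits[8:17] width=9 -> value=248 (bin 011111000); offset now 17 = byte 2 bit 1; 15 bits remain
Read 3: bits[17:28] width=11 -> value=1260 (bin 10011101100); offset now 28 = byte 3 bit 4; 4 bits remain
Read 4: bits[28:31] width=3 -> value=5 (bin 101); offset now 31 = byte 3 bit 7; 1 bits remain
Read 5: bits[31:32] width=1 -> value=0 (bin 0); offset now 32 = byte 4 bit 0; 0 bits remain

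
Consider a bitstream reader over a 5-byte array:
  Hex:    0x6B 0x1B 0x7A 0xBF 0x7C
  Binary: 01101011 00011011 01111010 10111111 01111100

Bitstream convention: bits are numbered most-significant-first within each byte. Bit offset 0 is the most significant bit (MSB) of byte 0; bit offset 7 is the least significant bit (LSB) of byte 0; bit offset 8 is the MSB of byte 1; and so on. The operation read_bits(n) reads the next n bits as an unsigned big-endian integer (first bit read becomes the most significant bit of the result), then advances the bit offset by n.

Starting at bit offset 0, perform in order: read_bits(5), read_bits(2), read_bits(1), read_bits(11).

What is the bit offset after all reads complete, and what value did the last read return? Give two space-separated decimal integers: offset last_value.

Answer: 19 219

Derivation:
Read 1: bits[0:5] width=5 -> value=13 (bin 01101); offset now 5 = byte 0 bit 5; 35 bits remain
Read 2: bits[5:7] width=2 -> value=1 (bin 01); offset now 7 = byte 0 bit 7; 33 bits remain
Read 3: bits[7:8] width=1 -> value=1 (bin 1); offset now 8 = byte 1 bit 0; 32 bits remain
Read 4: bits[8:19] width=11 -> value=219 (bin 00011011011); offset now 19 = byte 2 bit 3; 21 bits remain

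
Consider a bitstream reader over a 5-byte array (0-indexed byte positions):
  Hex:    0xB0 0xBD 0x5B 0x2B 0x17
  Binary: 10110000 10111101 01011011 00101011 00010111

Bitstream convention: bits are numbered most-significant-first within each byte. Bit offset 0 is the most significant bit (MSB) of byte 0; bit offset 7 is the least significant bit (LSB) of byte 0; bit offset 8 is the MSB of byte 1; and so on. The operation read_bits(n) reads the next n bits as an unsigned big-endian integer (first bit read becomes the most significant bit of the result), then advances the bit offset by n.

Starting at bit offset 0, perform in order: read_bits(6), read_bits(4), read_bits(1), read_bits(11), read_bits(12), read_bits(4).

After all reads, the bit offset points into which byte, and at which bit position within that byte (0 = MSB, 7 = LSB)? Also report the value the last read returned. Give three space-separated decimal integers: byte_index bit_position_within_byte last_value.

Answer: 4 6 5

Derivation:
Read 1: bits[0:6] width=6 -> value=44 (bin 101100); offset now 6 = byte 0 bit 6; 34 bits remain
Read 2: bits[6:10] width=4 -> value=2 (bin 0010); offset now 10 = byte 1 bit 2; 30 bits remain
Read 3: bits[10:11] width=1 -> value=1 (bin 1); offset now 11 = byte 1 bit 3; 29 bits remain
Read 4: bits[11:22] width=11 -> value=1878 (bin 11101010110); offset now 22 = byte 2 bit 6; 18 bits remain
Read 5: bits[22:34] width=12 -> value=3244 (bin 110010101100); offset now 34 = byte 4 bit 2; 6 bits remain
Read 6: bits[34:38] width=4 -> value=5 (bin 0101); offset now 38 = byte 4 bit 6; 2 bits remain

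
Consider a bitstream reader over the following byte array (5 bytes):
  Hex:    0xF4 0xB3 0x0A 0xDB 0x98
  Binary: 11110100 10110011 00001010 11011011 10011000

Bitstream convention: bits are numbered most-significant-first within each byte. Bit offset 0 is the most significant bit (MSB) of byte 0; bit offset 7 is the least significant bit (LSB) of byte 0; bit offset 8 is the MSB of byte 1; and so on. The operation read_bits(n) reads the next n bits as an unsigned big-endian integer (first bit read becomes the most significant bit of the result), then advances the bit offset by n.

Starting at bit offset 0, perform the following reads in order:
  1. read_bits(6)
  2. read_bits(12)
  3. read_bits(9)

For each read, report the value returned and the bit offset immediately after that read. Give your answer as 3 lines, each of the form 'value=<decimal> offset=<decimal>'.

Read 1: bits[0:6] width=6 -> value=61 (bin 111101); offset now 6 = byte 0 bit 6; 34 bits remain
Read 2: bits[6:18] width=12 -> value=716 (bin 001011001100); offset now 18 = byte 2 bit 2; 22 bits remain
Read 3: bits[18:27] width=9 -> value=86 (bin 001010110); offset now 27 = byte 3 bit 3; 13 bits remain

Answer: value=61 offset=6
value=716 offset=18
value=86 offset=27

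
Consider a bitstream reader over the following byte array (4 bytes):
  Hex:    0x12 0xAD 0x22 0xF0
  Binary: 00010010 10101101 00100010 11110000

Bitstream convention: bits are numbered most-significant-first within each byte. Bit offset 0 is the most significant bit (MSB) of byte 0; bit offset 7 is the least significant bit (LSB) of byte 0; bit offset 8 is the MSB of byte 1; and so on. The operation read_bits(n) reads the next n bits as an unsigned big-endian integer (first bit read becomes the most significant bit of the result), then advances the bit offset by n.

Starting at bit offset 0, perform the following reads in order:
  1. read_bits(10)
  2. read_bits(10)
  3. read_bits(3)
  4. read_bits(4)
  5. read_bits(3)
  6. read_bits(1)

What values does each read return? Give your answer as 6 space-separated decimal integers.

Read 1: bits[0:10] width=10 -> value=74 (bin 0001001010); offset now 10 = byte 1 bit 2; 22 bits remain
Read 2: bits[10:20] width=10 -> value=722 (bin 1011010010); offset now 20 = byte 2 bit 4; 12 bits remain
Read 3: bits[20:23] width=3 -> value=1 (bin 001); offset now 23 = byte 2 bit 7; 9 bits remain
Read 4: bits[23:27] width=4 -> value=7 (bin 0111); offset now 27 = byte 3 bit 3; 5 bits remain
Read 5: bits[27:30] width=3 -> value=4 (bin 100); offset now 30 = byte 3 bit 6; 2 bits remain
Read 6: bits[30:31] width=1 -> value=0 (bin 0); offset now 31 = byte 3 bit 7; 1 bits remain

Answer: 74 722 1 7 4 0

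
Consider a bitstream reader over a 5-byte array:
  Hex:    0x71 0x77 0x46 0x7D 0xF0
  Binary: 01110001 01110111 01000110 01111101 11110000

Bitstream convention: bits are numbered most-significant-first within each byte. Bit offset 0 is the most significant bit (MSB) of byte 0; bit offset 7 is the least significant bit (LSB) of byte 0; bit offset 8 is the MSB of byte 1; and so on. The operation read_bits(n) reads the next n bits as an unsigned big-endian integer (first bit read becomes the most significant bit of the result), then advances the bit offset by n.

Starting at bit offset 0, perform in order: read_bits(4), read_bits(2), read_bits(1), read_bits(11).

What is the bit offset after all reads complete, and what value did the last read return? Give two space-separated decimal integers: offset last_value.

Answer: 18 1501

Derivation:
Read 1: bits[0:4] width=4 -> value=7 (bin 0111); offset now 4 = byte 0 bit 4; 36 bits remain
Read 2: bits[4:6] width=2 -> value=0 (bin 00); offset now 6 = byte 0 bit 6; 34 bits remain
Read 3: bits[6:7] width=1 -> value=0 (bin 0); offset now 7 = byte 0 bit 7; 33 bits remain
Read 4: bits[7:18] width=11 -> value=1501 (bin 10111011101); offset now 18 = byte 2 bit 2; 22 bits remain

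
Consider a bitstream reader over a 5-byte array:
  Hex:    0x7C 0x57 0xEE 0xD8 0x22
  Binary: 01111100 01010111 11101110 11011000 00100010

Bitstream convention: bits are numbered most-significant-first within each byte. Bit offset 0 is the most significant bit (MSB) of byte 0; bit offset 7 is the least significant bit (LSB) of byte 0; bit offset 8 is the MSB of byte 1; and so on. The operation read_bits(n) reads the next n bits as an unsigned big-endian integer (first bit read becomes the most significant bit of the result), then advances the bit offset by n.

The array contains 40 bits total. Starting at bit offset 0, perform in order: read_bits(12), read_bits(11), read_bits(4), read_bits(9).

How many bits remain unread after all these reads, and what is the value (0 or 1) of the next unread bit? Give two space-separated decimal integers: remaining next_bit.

Read 1: bits[0:12] width=12 -> value=1989 (bin 011111000101); offset now 12 = byte 1 bit 4; 28 bits remain
Read 2: bits[12:23] width=11 -> value=1015 (bin 01111110111); offset now 23 = byte 2 bit 7; 17 bits remain
Read 3: bits[23:27] width=4 -> value=6 (bin 0110); offset now 27 = byte 3 bit 3; 13 bits remain
Read 4: bits[27:36] width=9 -> value=386 (bin 110000010); offset now 36 = byte 4 bit 4; 4 bits remain

Answer: 4 0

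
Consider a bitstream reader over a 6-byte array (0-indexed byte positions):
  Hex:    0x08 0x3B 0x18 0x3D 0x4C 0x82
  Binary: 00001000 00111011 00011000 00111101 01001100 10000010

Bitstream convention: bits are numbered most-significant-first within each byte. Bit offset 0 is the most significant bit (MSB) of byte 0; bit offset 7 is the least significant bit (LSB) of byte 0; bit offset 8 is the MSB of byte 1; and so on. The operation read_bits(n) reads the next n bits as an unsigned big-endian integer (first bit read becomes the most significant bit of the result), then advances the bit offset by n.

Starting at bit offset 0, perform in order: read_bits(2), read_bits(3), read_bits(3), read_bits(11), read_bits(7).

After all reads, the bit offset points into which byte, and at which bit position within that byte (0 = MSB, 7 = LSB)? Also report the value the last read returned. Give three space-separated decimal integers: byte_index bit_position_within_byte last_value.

Answer: 3 2 96

Derivation:
Read 1: bits[0:2] width=2 -> value=0 (bin 00); offset now 2 = byte 0 bit 2; 46 bits remain
Read 2: bits[2:5] width=3 -> value=1 (bin 001); offset now 5 = byte 0 bit 5; 43 bits remain
Read 3: bits[5:8] width=3 -> value=0 (bin 000); offset now 8 = byte 1 bit 0; 40 bits remain
Read 4: bits[8:19] width=11 -> value=472 (bin 00111011000); offset now 19 = byte 2 bit 3; 29 bits remain
Read 5: bits[19:26] width=7 -> value=96 (bin 1100000); offset now 26 = byte 3 bit 2; 22 bits remain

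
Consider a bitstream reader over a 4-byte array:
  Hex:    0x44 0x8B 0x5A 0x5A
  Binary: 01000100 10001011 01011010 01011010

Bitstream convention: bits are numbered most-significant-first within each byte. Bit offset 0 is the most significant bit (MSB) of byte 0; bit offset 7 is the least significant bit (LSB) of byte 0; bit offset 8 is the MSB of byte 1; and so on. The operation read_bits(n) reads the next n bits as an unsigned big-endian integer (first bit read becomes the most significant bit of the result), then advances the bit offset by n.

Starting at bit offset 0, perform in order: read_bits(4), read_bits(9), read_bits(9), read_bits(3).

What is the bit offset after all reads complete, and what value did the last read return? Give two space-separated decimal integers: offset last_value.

Read 1: bits[0:4] width=4 -> value=4 (bin 0100); offset now 4 = byte 0 bit 4; 28 bits remain
Read 2: bits[4:13] width=9 -> value=145 (bin 010010001); offset now 13 = byte 1 bit 5; 19 bits remain
Read 3: bits[13:22] width=9 -> value=214 (bin 011010110); offset now 22 = byte 2 bit 6; 10 bits remain
Read 4: bits[22:25] width=3 -> value=4 (bin 100); offset now 25 = byte 3 bit 1; 7 bits remain

Answer: 25 4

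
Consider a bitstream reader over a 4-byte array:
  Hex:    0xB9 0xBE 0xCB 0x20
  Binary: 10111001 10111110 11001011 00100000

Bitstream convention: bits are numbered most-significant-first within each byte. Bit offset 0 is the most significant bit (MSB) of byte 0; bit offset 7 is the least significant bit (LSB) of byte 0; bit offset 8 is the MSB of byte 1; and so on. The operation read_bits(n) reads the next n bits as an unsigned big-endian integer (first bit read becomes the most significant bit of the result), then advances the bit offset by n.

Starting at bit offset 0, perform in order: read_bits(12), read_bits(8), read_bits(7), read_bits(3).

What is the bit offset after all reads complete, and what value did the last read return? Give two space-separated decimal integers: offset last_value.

Answer: 30 0

Derivation:
Read 1: bits[0:12] width=12 -> value=2971 (bin 101110011011); offset now 12 = byte 1 bit 4; 20 bits remain
Read 2: bits[12:20] width=8 -> value=236 (bin 11101100); offset now 20 = byte 2 bit 4; 12 bits remain
Read 3: bits[20:27] width=7 -> value=89 (bin 1011001); offset now 27 = byte 3 bit 3; 5 bits remain
Read 4: bits[27:30] width=3 -> value=0 (bin 000); offset now 30 = byte 3 bit 6; 2 bits remain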